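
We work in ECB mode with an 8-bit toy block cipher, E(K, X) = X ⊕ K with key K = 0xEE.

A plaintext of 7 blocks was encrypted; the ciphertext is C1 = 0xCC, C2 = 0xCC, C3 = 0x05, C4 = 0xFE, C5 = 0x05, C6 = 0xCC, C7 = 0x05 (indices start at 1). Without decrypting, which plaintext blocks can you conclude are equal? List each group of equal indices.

ECB encrypts each block independently with the same key, so equal ciphertext blocks imply equal plaintext blocks.
C1 = C2 = C6 = 0xCC, so P1 = P2 = P6.
C3 = C5 = C7 = 0x05, so P3 = P5 = P7.

P1 = P2 = P6; P3 = P5 = P7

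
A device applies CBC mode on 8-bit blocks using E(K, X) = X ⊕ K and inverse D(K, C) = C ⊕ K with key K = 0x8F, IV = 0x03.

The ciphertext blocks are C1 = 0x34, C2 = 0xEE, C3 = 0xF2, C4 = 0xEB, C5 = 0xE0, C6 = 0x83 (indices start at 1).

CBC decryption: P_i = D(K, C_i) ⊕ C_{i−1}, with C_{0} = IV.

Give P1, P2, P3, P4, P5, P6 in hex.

P1 = 0xB8, P2 = 0x55, P3 = 0x93, P4 = 0x96, P5 = 0x84, P6 = 0xEC

P1: D(K, 0x34) = 0xBB; 0xBB ⊕ 0x03 = 0xB8.
P2: D(K, 0xEE) = 0x61; 0x61 ⊕ 0x34 = 0x55.
P3: D(K, 0xF2) = 0x7D; 0x7D ⊕ 0xEE = 0x93.
P4: D(K, 0xEB) = 0x64; 0x64 ⊕ 0xF2 = 0x96.
P5: D(K, 0xE0) = 0x6F; 0x6F ⊕ 0xEB = 0x84.
P6: D(K, 0x83) = 0x0C; 0x0C ⊕ 0xE0 = 0xEC.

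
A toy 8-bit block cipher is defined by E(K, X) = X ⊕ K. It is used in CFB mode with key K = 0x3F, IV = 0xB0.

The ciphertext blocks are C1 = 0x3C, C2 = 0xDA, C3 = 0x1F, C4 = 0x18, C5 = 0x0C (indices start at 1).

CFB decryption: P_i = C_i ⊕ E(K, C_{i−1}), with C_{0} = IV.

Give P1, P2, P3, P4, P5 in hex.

P1: E(K, 0xB0) = 0x8F; 0x3C ⊕ 0x8F = 0xB3.
P2: E(K, 0x3C) = 0x03; 0xDA ⊕ 0x03 = 0xD9.
P3: E(K, 0xDA) = 0xE5; 0x1F ⊕ 0xE5 = 0xFA.
P4: E(K, 0x1F) = 0x20; 0x18 ⊕ 0x20 = 0x38.
P5: E(K, 0x18) = 0x27; 0x0C ⊕ 0x27 = 0x2B.

P1 = 0xB3, P2 = 0xD9, P3 = 0xFA, P4 = 0x38, P5 = 0x2B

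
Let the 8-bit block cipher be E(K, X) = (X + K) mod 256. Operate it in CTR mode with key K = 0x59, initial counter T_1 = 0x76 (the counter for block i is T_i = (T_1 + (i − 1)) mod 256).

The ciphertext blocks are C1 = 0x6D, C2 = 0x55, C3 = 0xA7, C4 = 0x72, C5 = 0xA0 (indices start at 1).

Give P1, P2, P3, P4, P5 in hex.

CTR decryption: S_i = E(K, T_i) where T_i is the counter for block i; P_i = C_i ⊕ S_i.
P1: T = 0x76, S = E(K, T) = 0xCF; 0x6D ⊕ 0xCF = 0xA2.
P2: T = 0x77, S = E(K, T) = 0xD0; 0x55 ⊕ 0xD0 = 0x85.
P3: T = 0x78, S = E(K, T) = 0xD1; 0xA7 ⊕ 0xD1 = 0x76.
P4: T = 0x79, S = E(K, T) = 0xD2; 0x72 ⊕ 0xD2 = 0xA0.
P5: T = 0x7A, S = E(K, T) = 0xD3; 0xA0 ⊕ 0xD3 = 0x73.

P1 = 0xA2, P2 = 0x85, P3 = 0x76, P4 = 0xA0, P5 = 0x73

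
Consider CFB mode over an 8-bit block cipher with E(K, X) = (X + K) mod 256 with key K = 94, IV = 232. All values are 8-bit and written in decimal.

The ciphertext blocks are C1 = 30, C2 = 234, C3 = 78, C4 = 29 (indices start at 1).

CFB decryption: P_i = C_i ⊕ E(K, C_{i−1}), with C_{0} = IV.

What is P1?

P1: E(K, 232) = 70; 30 ⊕ 70 = 88.

P1 = 88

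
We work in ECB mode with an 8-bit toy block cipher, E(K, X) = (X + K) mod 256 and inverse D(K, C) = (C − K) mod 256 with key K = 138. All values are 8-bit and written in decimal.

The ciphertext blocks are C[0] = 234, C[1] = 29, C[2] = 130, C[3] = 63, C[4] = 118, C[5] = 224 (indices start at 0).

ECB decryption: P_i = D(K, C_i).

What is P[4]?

P[4]: D(K, 118) = 236.

P[4] = 236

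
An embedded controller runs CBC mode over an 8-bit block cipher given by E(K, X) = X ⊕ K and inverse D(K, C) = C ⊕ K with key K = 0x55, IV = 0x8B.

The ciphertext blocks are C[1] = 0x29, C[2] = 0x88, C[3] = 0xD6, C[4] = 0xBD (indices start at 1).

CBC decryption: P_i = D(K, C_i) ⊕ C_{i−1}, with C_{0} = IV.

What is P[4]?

P[4] = 0x3E

P[4]: D(K, 0xBD) = 0xE8; 0xE8 ⊕ 0xD6 = 0x3E.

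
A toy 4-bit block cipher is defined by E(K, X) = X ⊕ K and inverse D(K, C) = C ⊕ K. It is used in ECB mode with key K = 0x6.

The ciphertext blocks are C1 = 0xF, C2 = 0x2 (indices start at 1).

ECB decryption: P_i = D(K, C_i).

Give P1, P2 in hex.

P1 = 0x9, P2 = 0x4

P1: D(K, 0xF) = 0x9.
P2: D(K, 0x2) = 0x4.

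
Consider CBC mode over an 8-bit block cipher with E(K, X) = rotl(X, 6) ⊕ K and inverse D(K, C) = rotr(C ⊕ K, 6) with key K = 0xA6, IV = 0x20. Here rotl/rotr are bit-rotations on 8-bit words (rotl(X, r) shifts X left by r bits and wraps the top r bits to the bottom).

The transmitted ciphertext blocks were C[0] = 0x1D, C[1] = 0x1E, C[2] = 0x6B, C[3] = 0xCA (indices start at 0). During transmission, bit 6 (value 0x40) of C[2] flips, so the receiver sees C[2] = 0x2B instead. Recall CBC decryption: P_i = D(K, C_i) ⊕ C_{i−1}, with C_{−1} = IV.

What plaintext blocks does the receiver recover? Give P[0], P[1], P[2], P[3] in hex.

Only C[2] changed, to 0x2B. In CBC, a change in C_i garbles P_i and flips the same bit in P_{i+1}. Decrypting the received ciphertext:
P[0]: D(K, 0x1D) = 0xEE; 0xEE ⊕ 0x20 = 0xCE.
P[1]: D(K, 0x1E) = 0xE2; 0xE2 ⊕ 0x1D = 0xFF.
P[2]: D(K, 0x2B) = 0x36; 0x36 ⊕ 0x1E = 0x28.
P[3]: D(K, 0xCA) = 0xB1; 0xB1 ⊕ 0x2B = 0x9A.
Blocks that differ from the original plaintext: P[2], P[3].

P[0] = 0xCE, P[1] = 0xFF, P[2] = 0x28, P[3] = 0x9A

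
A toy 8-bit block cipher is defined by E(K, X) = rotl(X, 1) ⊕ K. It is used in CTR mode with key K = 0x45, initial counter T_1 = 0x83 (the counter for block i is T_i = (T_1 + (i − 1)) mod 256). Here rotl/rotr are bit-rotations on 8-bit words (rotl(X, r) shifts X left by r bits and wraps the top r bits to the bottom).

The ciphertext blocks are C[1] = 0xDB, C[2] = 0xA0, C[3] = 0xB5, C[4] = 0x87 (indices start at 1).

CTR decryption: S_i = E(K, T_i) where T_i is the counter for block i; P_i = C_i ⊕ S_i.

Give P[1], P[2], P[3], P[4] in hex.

P[1]: T = 0x83, S = E(K, T) = 0x42; 0xDB ⊕ 0x42 = 0x99.
P[2]: T = 0x84, S = E(K, T) = 0x4C; 0xA0 ⊕ 0x4C = 0xEC.
P[3]: T = 0x85, S = E(K, T) = 0x4E; 0xB5 ⊕ 0x4E = 0xFB.
P[4]: T = 0x86, S = E(K, T) = 0x48; 0x87 ⊕ 0x48 = 0xCF.

P[1] = 0x99, P[2] = 0xEC, P[3] = 0xFB, P[4] = 0xCF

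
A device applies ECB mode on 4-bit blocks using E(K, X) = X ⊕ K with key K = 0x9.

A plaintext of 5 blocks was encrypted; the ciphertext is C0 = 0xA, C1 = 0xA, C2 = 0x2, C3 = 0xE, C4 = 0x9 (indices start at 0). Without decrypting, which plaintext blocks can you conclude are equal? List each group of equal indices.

ECB encrypts each block independently with the same key, so equal ciphertext blocks imply equal plaintext blocks.
C0 = C1 = 0xA, so P0 = P1.

P0 = P1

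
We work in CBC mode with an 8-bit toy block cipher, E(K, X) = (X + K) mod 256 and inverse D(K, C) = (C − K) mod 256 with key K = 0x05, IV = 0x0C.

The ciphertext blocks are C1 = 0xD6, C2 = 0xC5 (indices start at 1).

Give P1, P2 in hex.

CBC decryption: P_i = D(K, C_i) ⊕ C_{i−1}, with C_{0} = IV.
P1: D(K, 0xD6) = 0xD1; 0xD1 ⊕ 0x0C = 0xDD.
P2: D(K, 0xC5) = 0xC0; 0xC0 ⊕ 0xD6 = 0x16.

P1 = 0xDD, P2 = 0x16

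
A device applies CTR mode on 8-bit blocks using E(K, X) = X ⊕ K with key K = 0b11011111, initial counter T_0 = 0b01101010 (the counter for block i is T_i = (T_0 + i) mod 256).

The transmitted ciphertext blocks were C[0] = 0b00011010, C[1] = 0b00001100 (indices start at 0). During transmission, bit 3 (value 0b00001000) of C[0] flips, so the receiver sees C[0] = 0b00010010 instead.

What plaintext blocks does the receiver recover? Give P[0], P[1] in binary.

P[0] = 0b10100111, P[1] = 0b10111000

CTR decryption: S_i = E(K, T_i) where T_i is the counter for block i; P_i = C_i ⊕ S_i.
Only C[0] changed, to 0b00010010. In CTR, a change in C_i flips the same bit in P_i only; the keystream is unaffected. Decrypting the received ciphertext:
P[0]: T = 0b01101010, S = E(K, T) = 0b10110101; 0b00010010 ⊕ 0b10110101 = 0b10100111.
P[1]: T = 0b01101011, S = E(K, T) = 0b10110100; 0b00001100 ⊕ 0b10110100 = 0b10111000.
Blocks that differ from the original plaintext: P[0].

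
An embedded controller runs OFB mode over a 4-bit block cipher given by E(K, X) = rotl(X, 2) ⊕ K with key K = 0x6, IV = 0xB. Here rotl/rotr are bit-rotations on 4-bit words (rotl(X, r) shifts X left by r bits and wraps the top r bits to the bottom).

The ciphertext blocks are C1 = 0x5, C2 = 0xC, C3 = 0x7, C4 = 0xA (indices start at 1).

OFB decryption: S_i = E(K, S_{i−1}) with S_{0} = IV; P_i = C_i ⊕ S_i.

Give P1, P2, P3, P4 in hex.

P1: S = E(K, 0xB) = 0x8; 0x5 ⊕ 0x8 = 0xD.
P2: S = E(K, 0x8) = 0x4; 0xC ⊕ 0x4 = 0x8.
P3: S = E(K, 0x4) = 0x7; 0x7 ⊕ 0x7 = 0x0.
P4: S = E(K, 0x7) = 0xB; 0xA ⊕ 0xB = 0x1.

P1 = 0xD, P2 = 0x8, P3 = 0x0, P4 = 0x1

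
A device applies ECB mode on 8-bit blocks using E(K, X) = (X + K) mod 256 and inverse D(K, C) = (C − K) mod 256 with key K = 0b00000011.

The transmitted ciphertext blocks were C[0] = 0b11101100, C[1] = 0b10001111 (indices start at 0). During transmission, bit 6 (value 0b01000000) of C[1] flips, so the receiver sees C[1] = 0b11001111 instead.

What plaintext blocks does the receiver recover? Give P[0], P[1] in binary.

ECB decryption: P_i = D(K, C_i).
Only C[1] changed, to 0b11001111. In ECB, a change in C_i affects only P_i. Decrypting the received ciphertext:
P[0]: D(K, 0b11101100) = 0b11101001.
P[1]: D(K, 0b11001111) = 0b11001100.
Blocks that differ from the original plaintext: P[1].

P[0] = 0b11101001, P[1] = 0b11001100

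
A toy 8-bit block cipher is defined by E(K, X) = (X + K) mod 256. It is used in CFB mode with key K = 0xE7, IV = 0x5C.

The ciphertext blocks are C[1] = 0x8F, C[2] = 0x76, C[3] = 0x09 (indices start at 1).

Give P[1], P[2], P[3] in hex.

P[1] = 0xCC, P[2] = 0x00, P[3] = 0x54

CFB decryption: P_i = C_i ⊕ E(K, C_{i−1}), with C_{0} = IV.
P[1]: E(K, 0x5C) = 0x43; 0x8F ⊕ 0x43 = 0xCC.
P[2]: E(K, 0x8F) = 0x76; 0x76 ⊕ 0x76 = 0x00.
P[3]: E(K, 0x76) = 0x5D; 0x09 ⊕ 0x5D = 0x54.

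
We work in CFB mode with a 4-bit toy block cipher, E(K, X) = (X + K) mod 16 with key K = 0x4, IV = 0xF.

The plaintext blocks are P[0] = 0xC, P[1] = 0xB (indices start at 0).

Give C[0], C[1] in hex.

C[0] = 0xF, C[1] = 0x8

CFB encryption: C_i = P_i ⊕ E(K, C_{i−1}), with C_{−1} = IV.
C[0]: E(K, 0xF) = 0x3; 0xC ⊕ 0x3 = 0xF.
C[1]: E(K, 0xF) = 0x3; 0xB ⊕ 0x3 = 0x8.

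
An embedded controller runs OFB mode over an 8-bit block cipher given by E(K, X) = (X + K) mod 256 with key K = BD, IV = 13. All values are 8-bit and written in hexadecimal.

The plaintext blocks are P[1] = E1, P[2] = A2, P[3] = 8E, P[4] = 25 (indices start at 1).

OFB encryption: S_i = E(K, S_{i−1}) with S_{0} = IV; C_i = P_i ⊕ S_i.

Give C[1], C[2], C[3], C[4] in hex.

C[1]: S = E(K, 13) = D0; E1 ⊕ D0 = 31.
C[2]: S = E(K, D0) = 8D; A2 ⊕ 8D = 2F.
C[3]: S = E(K, 8D) = 4A; 8E ⊕ 4A = C4.
C[4]: S = E(K, 4A) = 07; 25 ⊕ 07 = 22.

C[1] = 31, C[2] = 2F, C[3] = C4, C[4] = 22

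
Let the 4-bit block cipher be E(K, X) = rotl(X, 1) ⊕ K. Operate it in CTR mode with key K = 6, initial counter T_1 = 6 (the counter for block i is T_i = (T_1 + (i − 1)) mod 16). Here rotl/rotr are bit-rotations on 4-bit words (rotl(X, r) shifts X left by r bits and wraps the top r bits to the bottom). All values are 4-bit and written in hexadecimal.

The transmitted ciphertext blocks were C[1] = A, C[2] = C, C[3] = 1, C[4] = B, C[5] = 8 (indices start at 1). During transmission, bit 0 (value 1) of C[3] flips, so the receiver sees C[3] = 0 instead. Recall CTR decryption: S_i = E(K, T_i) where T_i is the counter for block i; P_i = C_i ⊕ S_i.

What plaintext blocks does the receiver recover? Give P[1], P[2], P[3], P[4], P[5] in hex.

Only C[3] changed, to 0. In CTR, a change in C_i flips the same bit in P_i only; the keystream is unaffected. Decrypting the received ciphertext:
P[1]: T = 6, S = E(K, T) = A; A ⊕ A = 0.
P[2]: T = 7, S = E(K, T) = 8; C ⊕ 8 = 4.
P[3]: T = 8, S = E(K, T) = 7; 0 ⊕ 7 = 7.
P[4]: T = 9, S = E(K, T) = 5; B ⊕ 5 = E.
P[5]: T = A, S = E(K, T) = 3; 8 ⊕ 3 = B.
Blocks that differ from the original plaintext: P[3].

P[1] = 0, P[2] = 4, P[3] = 7, P[4] = E, P[5] = B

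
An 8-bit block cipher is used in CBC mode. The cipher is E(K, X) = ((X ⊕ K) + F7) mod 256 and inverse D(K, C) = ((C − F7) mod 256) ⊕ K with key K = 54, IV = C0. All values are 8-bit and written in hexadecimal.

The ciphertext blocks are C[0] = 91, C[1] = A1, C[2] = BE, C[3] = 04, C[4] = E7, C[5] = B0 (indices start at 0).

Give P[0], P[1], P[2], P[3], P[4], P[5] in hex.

P[0] = 0E, P[1] = 6F, P[2] = 32, P[3] = E7, P[4] = A0, P[5] = 0A

CBC decryption: P_i = D(K, C_i) ⊕ C_{i−1}, with C_{−1} = IV.
P[0]: D(K, 91) = CE; CE ⊕ C0 = 0E.
P[1]: D(K, A1) = FE; FE ⊕ 91 = 6F.
P[2]: D(K, BE) = 93; 93 ⊕ A1 = 32.
P[3]: D(K, 04) = 59; 59 ⊕ BE = E7.
P[4]: D(K, E7) = A4; A4 ⊕ 04 = A0.
P[5]: D(K, B0) = ED; ED ⊕ E7 = 0A.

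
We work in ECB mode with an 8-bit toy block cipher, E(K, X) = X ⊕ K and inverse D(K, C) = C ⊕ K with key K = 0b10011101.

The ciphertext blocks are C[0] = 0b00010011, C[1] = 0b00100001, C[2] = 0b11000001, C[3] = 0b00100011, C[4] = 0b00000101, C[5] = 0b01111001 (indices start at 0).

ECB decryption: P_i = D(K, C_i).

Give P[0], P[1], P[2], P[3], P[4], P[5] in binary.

P[0]: D(K, 0b00010011) = 0b10001110.
P[1]: D(K, 0b00100001) = 0b10111100.
P[2]: D(K, 0b11000001) = 0b01011100.
P[3]: D(K, 0b00100011) = 0b10111110.
P[4]: D(K, 0b00000101) = 0b10011000.
P[5]: D(K, 0b01111001) = 0b11100100.

P[0] = 0b10001110, P[1] = 0b10111100, P[2] = 0b01011100, P[3] = 0b10111110, P[4] = 0b10011000, P[5] = 0b11100100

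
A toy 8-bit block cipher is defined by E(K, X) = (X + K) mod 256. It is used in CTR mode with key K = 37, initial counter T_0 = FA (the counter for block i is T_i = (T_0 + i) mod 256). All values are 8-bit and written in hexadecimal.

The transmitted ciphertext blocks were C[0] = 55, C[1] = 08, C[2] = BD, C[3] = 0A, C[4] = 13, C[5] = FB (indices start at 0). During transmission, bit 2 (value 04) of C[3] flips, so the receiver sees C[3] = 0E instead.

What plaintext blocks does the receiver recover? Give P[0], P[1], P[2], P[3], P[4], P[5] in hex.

CTR decryption: S_i = E(K, T_i) where T_i is the counter for block i; P_i = C_i ⊕ S_i.
Only C[3] changed, to 0E. In CTR, a change in C_i flips the same bit in P_i only; the keystream is unaffected. Decrypting the received ciphertext:
P[0]: T = FA, S = E(K, T) = 31; 55 ⊕ 31 = 64.
P[1]: T = FB, S = E(K, T) = 32; 08 ⊕ 32 = 3A.
P[2]: T = FC, S = E(K, T) = 33; BD ⊕ 33 = 8E.
P[3]: T = FD, S = E(K, T) = 34; 0E ⊕ 34 = 3A.
P[4]: T = FE, S = E(K, T) = 35; 13 ⊕ 35 = 26.
P[5]: T = FF, S = E(K, T) = 36; FB ⊕ 36 = CD.
Blocks that differ from the original plaintext: P[3].

P[0] = 64, P[1] = 3A, P[2] = 8E, P[3] = 3A, P[4] = 26, P[5] = CD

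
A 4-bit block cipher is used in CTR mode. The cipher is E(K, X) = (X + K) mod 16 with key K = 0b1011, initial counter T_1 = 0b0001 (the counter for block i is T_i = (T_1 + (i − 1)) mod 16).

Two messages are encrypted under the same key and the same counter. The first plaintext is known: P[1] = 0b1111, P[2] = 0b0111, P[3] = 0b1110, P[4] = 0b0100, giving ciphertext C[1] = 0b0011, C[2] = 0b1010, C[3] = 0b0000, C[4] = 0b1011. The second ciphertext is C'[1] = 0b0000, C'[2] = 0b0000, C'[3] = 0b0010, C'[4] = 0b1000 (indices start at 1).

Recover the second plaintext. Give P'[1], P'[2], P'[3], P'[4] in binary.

P'[1] = 0b1100, P'[2] = 0b1101, P'[3] = 0b1100, P'[4] = 0b0111

In CTR with a reused counter, both messages share the same keystream S_i, so C_i ⊕ C'_i = P_i ⊕ P'_i and thus P'_i = P_i ⊕ C_i ⊕ C'_i.
P'[1]: 0b1111 ⊕ 0b0011 ⊕ 0b0000 = 0b1100.
P'[2]: 0b0111 ⊕ 0b1010 ⊕ 0b0000 = 0b1101.
P'[3]: 0b1110 ⊕ 0b0000 ⊕ 0b0010 = 0b1100.
P'[4]: 0b0100 ⊕ 0b1011 ⊕ 0b1000 = 0b0111.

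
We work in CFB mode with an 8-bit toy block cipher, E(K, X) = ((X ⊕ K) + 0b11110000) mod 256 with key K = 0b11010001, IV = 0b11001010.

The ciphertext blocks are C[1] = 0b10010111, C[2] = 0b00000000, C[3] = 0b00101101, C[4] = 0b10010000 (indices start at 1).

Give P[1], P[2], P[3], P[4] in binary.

P[1] = 0b10011100, P[2] = 0b00110110, P[3] = 0b11101100, P[4] = 0b01111100

CFB decryption: P_i = C_i ⊕ E(K, C_{i−1}), with C_{0} = IV.
P[1]: E(K, 0b11001010) = 0b00001011; 0b10010111 ⊕ 0b00001011 = 0b10011100.
P[2]: E(K, 0b10010111) = 0b00110110; 0b00000000 ⊕ 0b00110110 = 0b00110110.
P[3]: E(K, 0b00000000) = 0b11000001; 0b00101101 ⊕ 0b11000001 = 0b11101100.
P[4]: E(K, 0b00101101) = 0b11101100; 0b10010000 ⊕ 0b11101100 = 0b01111100.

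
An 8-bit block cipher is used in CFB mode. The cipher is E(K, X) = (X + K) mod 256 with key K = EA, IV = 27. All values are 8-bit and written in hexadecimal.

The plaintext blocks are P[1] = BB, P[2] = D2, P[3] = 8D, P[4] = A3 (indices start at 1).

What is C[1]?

C[1] = AA

CFB encryption: C_i = P_i ⊕ E(K, C_{i−1}), with C_{0} = IV.
C[1]: E(K, 27) = 11; BB ⊕ 11 = AA.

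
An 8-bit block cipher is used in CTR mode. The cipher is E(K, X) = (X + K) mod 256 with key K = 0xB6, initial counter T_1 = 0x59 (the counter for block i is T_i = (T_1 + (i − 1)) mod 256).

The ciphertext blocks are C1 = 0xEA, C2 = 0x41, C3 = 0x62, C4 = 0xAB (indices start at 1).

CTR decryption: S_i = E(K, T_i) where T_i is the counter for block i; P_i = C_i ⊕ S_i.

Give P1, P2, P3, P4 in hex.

P1: T = 0x59, S = E(K, T) = 0x0F; 0xEA ⊕ 0x0F = 0xE5.
P2: T = 0x5A, S = E(K, T) = 0x10; 0x41 ⊕ 0x10 = 0x51.
P3: T = 0x5B, S = E(K, T) = 0x11; 0x62 ⊕ 0x11 = 0x73.
P4: T = 0x5C, S = E(K, T) = 0x12; 0xAB ⊕ 0x12 = 0xB9.

P1 = 0xE5, P2 = 0x51, P3 = 0x73, P4 = 0xB9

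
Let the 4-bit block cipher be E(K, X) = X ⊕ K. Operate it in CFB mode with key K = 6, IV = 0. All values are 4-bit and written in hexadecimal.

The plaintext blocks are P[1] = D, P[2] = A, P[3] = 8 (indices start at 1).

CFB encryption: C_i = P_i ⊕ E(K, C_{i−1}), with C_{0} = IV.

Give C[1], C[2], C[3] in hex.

C[1] = B, C[2] = 7, C[3] = 9

C[1]: E(K, 0) = 6; D ⊕ 6 = B.
C[2]: E(K, B) = D; A ⊕ D = 7.
C[3]: E(K, 7) = 1; 8 ⊕ 1 = 9.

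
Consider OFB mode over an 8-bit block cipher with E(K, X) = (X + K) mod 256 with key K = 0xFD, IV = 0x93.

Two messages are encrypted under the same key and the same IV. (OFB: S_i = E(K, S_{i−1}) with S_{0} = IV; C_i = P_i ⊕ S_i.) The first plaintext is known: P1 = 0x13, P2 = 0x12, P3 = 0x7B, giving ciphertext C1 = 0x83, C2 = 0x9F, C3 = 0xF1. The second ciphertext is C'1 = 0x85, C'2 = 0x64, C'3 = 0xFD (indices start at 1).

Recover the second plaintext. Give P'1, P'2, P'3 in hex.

P'1 = 0x15, P'2 = 0xE9, P'3 = 0x77

In OFB with a reused IV, both messages share the same keystream S_i, so C_i ⊕ C'_i = P_i ⊕ P'_i and thus P'_i = P_i ⊕ C_i ⊕ C'_i.
P'1: 0x13 ⊕ 0x83 ⊕ 0x85 = 0x15.
P'2: 0x12 ⊕ 0x9F ⊕ 0x64 = 0xE9.
P'3: 0x7B ⊕ 0xF1 ⊕ 0xFD = 0x77.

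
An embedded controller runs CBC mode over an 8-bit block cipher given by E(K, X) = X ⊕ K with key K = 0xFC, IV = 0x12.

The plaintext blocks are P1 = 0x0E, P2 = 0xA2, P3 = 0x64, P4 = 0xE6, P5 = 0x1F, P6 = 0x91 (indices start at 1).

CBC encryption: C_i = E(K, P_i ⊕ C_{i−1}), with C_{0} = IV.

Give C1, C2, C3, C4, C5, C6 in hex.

C1 = 0xE0, C2 = 0xBE, C3 = 0x26, C4 = 0x3C, C5 = 0xDF, C6 = 0xB2

C1: P1 ⊕ 0x12 = 0x1C; E(K, 0x1C) = 0xE0.
C2: P2 ⊕ 0xE0 = 0x42; E(K, 0x42) = 0xBE.
C3: P3 ⊕ 0xBE = 0xDA; E(K, 0xDA) = 0x26.
C4: P4 ⊕ 0x26 = 0xC0; E(K, 0xC0) = 0x3C.
C5: P5 ⊕ 0x3C = 0x23; E(K, 0x23) = 0xDF.
C6: P6 ⊕ 0xDF = 0x4E; E(K, 0x4E) = 0xB2.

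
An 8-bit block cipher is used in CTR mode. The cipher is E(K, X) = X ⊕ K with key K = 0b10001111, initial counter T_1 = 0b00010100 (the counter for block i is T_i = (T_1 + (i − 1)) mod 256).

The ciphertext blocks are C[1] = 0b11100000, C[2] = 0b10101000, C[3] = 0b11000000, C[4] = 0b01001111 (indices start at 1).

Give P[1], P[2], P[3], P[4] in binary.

CTR decryption: S_i = E(K, T_i) where T_i is the counter for block i; P_i = C_i ⊕ S_i.
P[1]: T = 0b00010100, S = E(K, T) = 0b10011011; 0b11100000 ⊕ 0b10011011 = 0b01111011.
P[2]: T = 0b00010101, S = E(K, T) = 0b10011010; 0b10101000 ⊕ 0b10011010 = 0b00110010.
P[3]: T = 0b00010110, S = E(K, T) = 0b10011001; 0b11000000 ⊕ 0b10011001 = 0b01011001.
P[4]: T = 0b00010111, S = E(K, T) = 0b10011000; 0b01001111 ⊕ 0b10011000 = 0b11010111.

P[1] = 0b01111011, P[2] = 0b00110010, P[3] = 0b01011001, P[4] = 0b11010111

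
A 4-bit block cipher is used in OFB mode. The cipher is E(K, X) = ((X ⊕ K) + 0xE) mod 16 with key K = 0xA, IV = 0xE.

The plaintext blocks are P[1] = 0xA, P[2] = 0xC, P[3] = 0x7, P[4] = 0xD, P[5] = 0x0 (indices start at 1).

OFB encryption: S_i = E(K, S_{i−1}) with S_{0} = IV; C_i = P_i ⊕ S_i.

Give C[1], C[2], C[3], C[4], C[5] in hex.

C[1]: S = E(K, 0xE) = 0x2; 0xA ⊕ 0x2 = 0x8.
C[2]: S = E(K, 0x2) = 0x6; 0xC ⊕ 0x6 = 0xA.
C[3]: S = E(K, 0x6) = 0xA; 0x7 ⊕ 0xA = 0xD.
C[4]: S = E(K, 0xA) = 0xE; 0xD ⊕ 0xE = 0x3.
C[5]: S = E(K, 0xE) = 0x2; 0x0 ⊕ 0x2 = 0x2.

C[1] = 0x8, C[2] = 0xA, C[3] = 0xD, C[4] = 0x3, C[5] = 0x2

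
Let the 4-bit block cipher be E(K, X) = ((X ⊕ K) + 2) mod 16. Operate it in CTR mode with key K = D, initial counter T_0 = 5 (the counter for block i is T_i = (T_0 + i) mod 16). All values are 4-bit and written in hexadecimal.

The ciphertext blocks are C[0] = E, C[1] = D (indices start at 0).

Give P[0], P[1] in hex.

P[0] = 4, P[1] = 0

CTR decryption: S_i = E(K, T_i) where T_i is the counter for block i; P_i = C_i ⊕ S_i.
P[0]: T = 5, S = E(K, T) = A; E ⊕ A = 4.
P[1]: T = 6, S = E(K, T) = D; D ⊕ D = 0.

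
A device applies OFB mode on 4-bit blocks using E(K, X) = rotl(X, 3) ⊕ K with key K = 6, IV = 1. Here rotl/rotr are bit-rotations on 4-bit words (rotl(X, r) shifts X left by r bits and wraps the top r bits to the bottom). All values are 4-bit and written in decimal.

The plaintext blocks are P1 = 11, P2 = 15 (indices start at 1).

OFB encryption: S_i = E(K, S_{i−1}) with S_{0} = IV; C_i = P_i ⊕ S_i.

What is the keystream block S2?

1

C1: S = E(K, 1) = 14; 11 ⊕ 14 = 5.
C2: S = E(K, 14) = 1; 15 ⊕ 1 = 14.
So S2 = 1.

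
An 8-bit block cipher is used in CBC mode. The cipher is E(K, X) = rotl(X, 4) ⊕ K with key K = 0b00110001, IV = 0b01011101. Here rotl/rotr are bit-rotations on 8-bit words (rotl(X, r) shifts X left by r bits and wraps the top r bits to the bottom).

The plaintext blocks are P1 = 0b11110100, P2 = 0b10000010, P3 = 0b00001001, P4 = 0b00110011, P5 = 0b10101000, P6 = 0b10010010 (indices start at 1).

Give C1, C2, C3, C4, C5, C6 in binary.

C1 = 0b10101011, C2 = 0b10100011, C3 = 0b10011011, C4 = 0b10111011, C5 = 0b00000000, C6 = 0b00011000

CBC encryption: C_i = E(K, P_i ⊕ C_{i−1}), with C_{0} = IV.
C1: P1 ⊕ 0b01011101 = 0b10101001; E(K, 0b10101001) = 0b10101011.
C2: P2 ⊕ 0b10101011 = 0b00101001; E(K, 0b00101001) = 0b10100011.
C3: P3 ⊕ 0b10100011 = 0b10101010; E(K, 0b10101010) = 0b10011011.
C4: P4 ⊕ 0b10011011 = 0b10101000; E(K, 0b10101000) = 0b10111011.
C5: P5 ⊕ 0b10111011 = 0b00010011; E(K, 0b00010011) = 0b00000000.
C6: P6 ⊕ 0b00000000 = 0b10010010; E(K, 0b10010010) = 0b00011000.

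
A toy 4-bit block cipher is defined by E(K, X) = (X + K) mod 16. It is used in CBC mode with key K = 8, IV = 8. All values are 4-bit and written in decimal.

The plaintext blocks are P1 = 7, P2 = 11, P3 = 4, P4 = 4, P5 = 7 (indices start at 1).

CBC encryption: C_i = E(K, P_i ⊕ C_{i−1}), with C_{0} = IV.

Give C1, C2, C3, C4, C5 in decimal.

C1: P1 ⊕ 8 = 15; E(K, 15) = 7.
C2: P2 ⊕ 7 = 12; E(K, 12) = 4.
C3: P3 ⊕ 4 = 0; E(K, 0) = 8.
C4: P4 ⊕ 8 = 12; E(K, 12) = 4.
C5: P5 ⊕ 4 = 3; E(K, 3) = 11.

C1 = 7, C2 = 4, C3 = 8, C4 = 4, C5 = 11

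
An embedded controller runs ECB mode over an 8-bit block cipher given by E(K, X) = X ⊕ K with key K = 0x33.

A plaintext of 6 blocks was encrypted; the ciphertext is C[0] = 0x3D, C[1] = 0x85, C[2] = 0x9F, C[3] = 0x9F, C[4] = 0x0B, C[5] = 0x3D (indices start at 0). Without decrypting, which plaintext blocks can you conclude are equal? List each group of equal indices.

P[0] = P[5]; P[2] = P[3]

ECB encrypts each block independently with the same key, so equal ciphertext blocks imply equal plaintext blocks.
C[0] = C[5] = 0x3D, so P[0] = P[5].
C[2] = C[3] = 0x9F, so P[2] = P[3].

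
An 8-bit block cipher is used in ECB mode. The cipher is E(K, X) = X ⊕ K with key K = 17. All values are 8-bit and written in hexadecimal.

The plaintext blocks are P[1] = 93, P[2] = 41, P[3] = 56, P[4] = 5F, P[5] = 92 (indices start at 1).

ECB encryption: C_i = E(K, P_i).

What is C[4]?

C[4]: E(K, 5F) = 48.

C[4] = 48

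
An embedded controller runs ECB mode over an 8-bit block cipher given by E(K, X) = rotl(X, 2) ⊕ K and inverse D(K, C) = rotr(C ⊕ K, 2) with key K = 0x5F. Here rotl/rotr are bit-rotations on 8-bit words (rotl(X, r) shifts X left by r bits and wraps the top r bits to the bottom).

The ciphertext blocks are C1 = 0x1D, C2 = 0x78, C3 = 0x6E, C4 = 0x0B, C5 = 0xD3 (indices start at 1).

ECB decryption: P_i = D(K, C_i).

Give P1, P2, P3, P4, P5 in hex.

P1: D(K, 0x1D) = 0x90.
P2: D(K, 0x78) = 0xC9.
P3: D(K, 0x6E) = 0x4C.
P4: D(K, 0x0B) = 0x15.
P5: D(K, 0xD3) = 0x23.

P1 = 0x90, P2 = 0xC9, P3 = 0x4C, P4 = 0x15, P5 = 0x23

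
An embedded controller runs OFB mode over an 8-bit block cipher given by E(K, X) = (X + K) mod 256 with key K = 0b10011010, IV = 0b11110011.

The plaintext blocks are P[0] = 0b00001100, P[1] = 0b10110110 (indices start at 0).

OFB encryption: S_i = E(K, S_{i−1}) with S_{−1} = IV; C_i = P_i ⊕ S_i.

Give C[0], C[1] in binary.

C[0]: S = E(K, 0b11110011) = 0b10001101; 0b00001100 ⊕ 0b10001101 = 0b10000001.
C[1]: S = E(K, 0b10001101) = 0b00100111; 0b10110110 ⊕ 0b00100111 = 0b10010001.

C[0] = 0b10000001, C[1] = 0b10010001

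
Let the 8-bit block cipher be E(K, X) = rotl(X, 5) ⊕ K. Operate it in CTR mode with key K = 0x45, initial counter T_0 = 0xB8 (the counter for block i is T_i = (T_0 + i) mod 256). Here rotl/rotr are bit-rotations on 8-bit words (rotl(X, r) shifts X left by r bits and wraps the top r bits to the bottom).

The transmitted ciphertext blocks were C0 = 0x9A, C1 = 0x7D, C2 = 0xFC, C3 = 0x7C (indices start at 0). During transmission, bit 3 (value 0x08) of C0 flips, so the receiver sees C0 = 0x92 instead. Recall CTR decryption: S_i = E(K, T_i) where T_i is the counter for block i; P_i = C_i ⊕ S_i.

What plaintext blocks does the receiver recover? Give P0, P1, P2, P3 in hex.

P0 = 0xC0, P1 = 0x0F, P2 = 0xEE, P3 = 0x4E

Only C0 changed, to 0x92. In CTR, a change in C_i flips the same bit in P_i only; the keystream is unaffected. Decrypting the received ciphertext:
P0: T = 0xB8, S = E(K, T) = 0x52; 0x92 ⊕ 0x52 = 0xC0.
P1: T = 0xB9, S = E(K, T) = 0x72; 0x7D ⊕ 0x72 = 0x0F.
P2: T = 0xBA, S = E(K, T) = 0x12; 0xFC ⊕ 0x12 = 0xEE.
P3: T = 0xBB, S = E(K, T) = 0x32; 0x7C ⊕ 0x32 = 0x4E.
Blocks that differ from the original plaintext: P0.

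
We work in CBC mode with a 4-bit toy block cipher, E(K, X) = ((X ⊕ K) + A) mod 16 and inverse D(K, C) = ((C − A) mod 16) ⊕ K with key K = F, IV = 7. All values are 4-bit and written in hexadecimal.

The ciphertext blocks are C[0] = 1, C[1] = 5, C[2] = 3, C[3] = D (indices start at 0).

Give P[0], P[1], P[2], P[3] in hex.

P[0] = F, P[1] = 5, P[2] = 3, P[3] = F

CBC decryption: P_i = D(K, C_i) ⊕ C_{i−1}, with C_{−1} = IV.
P[0]: D(K, 1) = 8; 8 ⊕ 7 = F.
P[1]: D(K, 5) = 4; 4 ⊕ 1 = 5.
P[2]: D(K, 3) = 6; 6 ⊕ 5 = 3.
P[3]: D(K, D) = C; C ⊕ 3 = F.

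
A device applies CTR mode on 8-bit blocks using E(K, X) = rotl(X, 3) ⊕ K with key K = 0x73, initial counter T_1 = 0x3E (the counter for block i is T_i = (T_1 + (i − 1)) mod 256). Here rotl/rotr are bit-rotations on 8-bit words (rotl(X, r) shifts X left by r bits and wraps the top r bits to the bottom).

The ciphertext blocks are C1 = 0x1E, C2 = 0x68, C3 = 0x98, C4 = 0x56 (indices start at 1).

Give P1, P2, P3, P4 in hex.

P1 = 0x9C, P2 = 0xE2, P3 = 0xE9, P4 = 0x2F

CTR decryption: S_i = E(K, T_i) where T_i is the counter for block i; P_i = C_i ⊕ S_i.
P1: T = 0x3E, S = E(K, T) = 0x82; 0x1E ⊕ 0x82 = 0x9C.
P2: T = 0x3F, S = E(K, T) = 0x8A; 0x68 ⊕ 0x8A = 0xE2.
P3: T = 0x40, S = E(K, T) = 0x71; 0x98 ⊕ 0x71 = 0xE9.
P4: T = 0x41, S = E(K, T) = 0x79; 0x56 ⊕ 0x79 = 0x2F.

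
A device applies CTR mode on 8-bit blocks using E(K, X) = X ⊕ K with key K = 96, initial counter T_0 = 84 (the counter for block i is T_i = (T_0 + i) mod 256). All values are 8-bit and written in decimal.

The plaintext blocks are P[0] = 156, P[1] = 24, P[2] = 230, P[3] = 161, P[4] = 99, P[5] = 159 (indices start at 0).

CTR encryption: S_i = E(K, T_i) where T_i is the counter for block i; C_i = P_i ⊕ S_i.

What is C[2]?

C[0]: T = 84, S = E(K, T) = 52; 156 ⊕ 52 = 168.
C[1]: T = 85, S = E(K, T) = 53; 24 ⊕ 53 = 45.
C[2]: T = 86, S = E(K, T) = 54; 230 ⊕ 54 = 208.

C[2] = 208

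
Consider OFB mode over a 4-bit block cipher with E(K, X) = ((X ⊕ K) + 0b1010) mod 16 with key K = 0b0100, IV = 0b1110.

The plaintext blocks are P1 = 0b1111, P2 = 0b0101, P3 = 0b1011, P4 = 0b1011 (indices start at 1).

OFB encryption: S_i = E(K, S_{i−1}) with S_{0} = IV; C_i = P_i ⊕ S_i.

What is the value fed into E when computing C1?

C1: S = E(K, 0b1110) = 0b0100; 0b1111 ⊕ 0b0100 = 0b1011.
So the input to E for block 1 is 0b1110.

0b1110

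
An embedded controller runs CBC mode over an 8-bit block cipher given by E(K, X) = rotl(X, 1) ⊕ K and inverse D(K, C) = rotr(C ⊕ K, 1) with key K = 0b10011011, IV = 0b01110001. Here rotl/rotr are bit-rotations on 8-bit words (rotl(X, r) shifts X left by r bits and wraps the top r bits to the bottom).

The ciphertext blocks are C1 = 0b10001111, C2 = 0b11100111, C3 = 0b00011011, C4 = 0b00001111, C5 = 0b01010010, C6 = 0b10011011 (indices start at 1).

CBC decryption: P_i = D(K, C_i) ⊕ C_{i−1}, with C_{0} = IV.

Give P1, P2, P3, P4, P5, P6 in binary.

P1: D(K, 0b10001111) = 0b00001010; 0b00001010 ⊕ 0b01110001 = 0b01111011.
P2: D(K, 0b11100111) = 0b00111110; 0b00111110 ⊕ 0b10001111 = 0b10110001.
P3: D(K, 0b00011011) = 0b01000000; 0b01000000 ⊕ 0b11100111 = 0b10100111.
P4: D(K, 0b00001111) = 0b01001010; 0b01001010 ⊕ 0b00011011 = 0b01010001.
P5: D(K, 0b01010010) = 0b11100100; 0b11100100 ⊕ 0b00001111 = 0b11101011.
P6: D(K, 0b10011011) = 0b00000000; 0b00000000 ⊕ 0b01010010 = 0b01010010.

P1 = 0b01111011, P2 = 0b10110001, P3 = 0b10100111, P4 = 0b01010001, P5 = 0b11101011, P6 = 0b01010010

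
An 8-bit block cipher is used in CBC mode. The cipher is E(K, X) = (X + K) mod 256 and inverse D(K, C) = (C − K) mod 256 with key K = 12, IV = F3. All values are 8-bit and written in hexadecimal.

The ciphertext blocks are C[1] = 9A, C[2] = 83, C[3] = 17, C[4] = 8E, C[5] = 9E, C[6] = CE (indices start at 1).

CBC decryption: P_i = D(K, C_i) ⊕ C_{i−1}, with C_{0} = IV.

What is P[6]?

P[6]: D(K, CE) = BC; BC ⊕ 9E = 22.

P[6] = 22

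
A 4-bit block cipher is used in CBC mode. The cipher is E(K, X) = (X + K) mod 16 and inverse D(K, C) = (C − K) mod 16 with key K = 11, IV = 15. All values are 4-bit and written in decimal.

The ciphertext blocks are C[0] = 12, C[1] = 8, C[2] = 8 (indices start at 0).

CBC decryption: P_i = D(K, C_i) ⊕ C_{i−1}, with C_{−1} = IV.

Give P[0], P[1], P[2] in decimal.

P[0] = 14, P[1] = 1, P[2] = 5

P[0]: D(K, 12) = 1; 1 ⊕ 15 = 14.
P[1]: D(K, 8) = 13; 13 ⊕ 12 = 1.
P[2]: D(K, 8) = 13; 13 ⊕ 8 = 5.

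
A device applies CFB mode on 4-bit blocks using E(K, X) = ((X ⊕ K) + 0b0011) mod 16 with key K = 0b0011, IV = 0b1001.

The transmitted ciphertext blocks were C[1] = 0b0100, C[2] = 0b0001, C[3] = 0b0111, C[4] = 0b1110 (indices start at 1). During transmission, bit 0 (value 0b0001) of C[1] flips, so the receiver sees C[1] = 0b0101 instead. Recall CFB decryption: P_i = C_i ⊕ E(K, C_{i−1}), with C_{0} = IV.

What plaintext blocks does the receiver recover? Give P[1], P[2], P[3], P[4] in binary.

Only C[1] changed, to 0b0101. In CFB, a change in C_i flips the same bit in P_i and garbles P_{i+1}. Decrypting the received ciphertext:
P[1]: E(K, 0b1001) = 0b1101; 0b0101 ⊕ 0b1101 = 0b1000.
P[2]: E(K, 0b0101) = 0b1001; 0b0001 ⊕ 0b1001 = 0b1000.
P[3]: E(K, 0b0001) = 0b0101; 0b0111 ⊕ 0b0101 = 0b0010.
P[4]: E(K, 0b0111) = 0b0111; 0b1110 ⊕ 0b0111 = 0b1001.
Blocks that differ from the original plaintext: P[1], P[2].

P[1] = 0b1000, P[2] = 0b1000, P[3] = 0b0010, P[4] = 0b1001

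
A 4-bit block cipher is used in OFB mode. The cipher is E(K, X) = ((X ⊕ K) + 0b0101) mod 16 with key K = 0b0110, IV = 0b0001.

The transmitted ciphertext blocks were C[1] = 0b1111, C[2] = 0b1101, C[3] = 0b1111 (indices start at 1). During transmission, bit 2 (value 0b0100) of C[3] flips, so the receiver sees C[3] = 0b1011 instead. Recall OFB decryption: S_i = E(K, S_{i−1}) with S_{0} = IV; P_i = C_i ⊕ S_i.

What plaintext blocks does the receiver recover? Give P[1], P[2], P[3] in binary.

Only C[3] changed, to 0b1011. In OFB, a change in C_i flips the same bit in P_i only; the keystream is unaffected. Decrypting the received ciphertext:
P[1]: S = E(K, 0b0001) = 0b1100; 0b1111 ⊕ 0b1100 = 0b0011.
P[2]: S = E(K, 0b1100) = 0b1111; 0b1101 ⊕ 0b1111 = 0b0010.
P[3]: S = E(K, 0b1111) = 0b1110; 0b1011 ⊕ 0b1110 = 0b0101.
Blocks that differ from the original plaintext: P[3].

P[1] = 0b0011, P[2] = 0b0010, P[3] = 0b0101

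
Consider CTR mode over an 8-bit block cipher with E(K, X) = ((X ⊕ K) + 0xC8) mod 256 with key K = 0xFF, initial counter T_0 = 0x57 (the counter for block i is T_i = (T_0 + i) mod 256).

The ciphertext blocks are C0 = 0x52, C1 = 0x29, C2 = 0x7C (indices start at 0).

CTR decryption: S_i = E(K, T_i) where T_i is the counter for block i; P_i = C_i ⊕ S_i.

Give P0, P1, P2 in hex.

P0 = 0x22, P1 = 0x46, P2 = 0x12

P0: T = 0x57, S = E(K, T) = 0x70; 0x52 ⊕ 0x70 = 0x22.
P1: T = 0x58, S = E(K, T) = 0x6F; 0x29 ⊕ 0x6F = 0x46.
P2: T = 0x59, S = E(K, T) = 0x6E; 0x7C ⊕ 0x6E = 0x12.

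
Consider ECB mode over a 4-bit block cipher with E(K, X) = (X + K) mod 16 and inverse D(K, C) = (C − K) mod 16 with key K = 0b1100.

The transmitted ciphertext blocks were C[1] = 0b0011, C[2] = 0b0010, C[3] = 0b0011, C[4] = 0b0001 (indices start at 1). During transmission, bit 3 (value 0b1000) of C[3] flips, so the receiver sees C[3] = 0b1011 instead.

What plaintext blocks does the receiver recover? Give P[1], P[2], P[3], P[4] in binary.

ECB decryption: P_i = D(K, C_i).
Only C[3] changed, to 0b1011. In ECB, a change in C_i affects only P_i. Decrypting the received ciphertext:
P[1]: D(K, 0b0011) = 0b0111.
P[2]: D(K, 0b0010) = 0b0110.
P[3]: D(K, 0b1011) = 0b1111.
P[4]: D(K, 0b0001) = 0b0101.
Blocks that differ from the original plaintext: P[3].

P[1] = 0b0111, P[2] = 0b0110, P[3] = 0b1111, P[4] = 0b0101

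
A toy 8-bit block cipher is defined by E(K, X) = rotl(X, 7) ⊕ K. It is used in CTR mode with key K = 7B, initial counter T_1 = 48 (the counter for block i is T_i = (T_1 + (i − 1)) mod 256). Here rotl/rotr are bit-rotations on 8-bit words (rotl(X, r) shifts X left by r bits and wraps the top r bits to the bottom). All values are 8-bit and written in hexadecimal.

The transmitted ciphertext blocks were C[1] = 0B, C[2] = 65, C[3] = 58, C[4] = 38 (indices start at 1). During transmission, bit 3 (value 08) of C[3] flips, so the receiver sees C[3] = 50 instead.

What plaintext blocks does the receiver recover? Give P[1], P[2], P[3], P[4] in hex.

CTR decryption: S_i = E(K, T_i) where T_i is the counter for block i; P_i = C_i ⊕ S_i.
Only C[3] changed, to 50. In CTR, a change in C_i flips the same bit in P_i only; the keystream is unaffected. Decrypting the received ciphertext:
P[1]: T = 48, S = E(K, T) = 5F; 0B ⊕ 5F = 54.
P[2]: T = 49, S = E(K, T) = DF; 65 ⊕ DF = BA.
P[3]: T = 4A, S = E(K, T) = 5E; 50 ⊕ 5E = 0E.
P[4]: T = 4B, S = E(K, T) = DE; 38 ⊕ DE = E6.
Blocks that differ from the original plaintext: P[3].

P[1] = 54, P[2] = BA, P[3] = 0E, P[4] = E6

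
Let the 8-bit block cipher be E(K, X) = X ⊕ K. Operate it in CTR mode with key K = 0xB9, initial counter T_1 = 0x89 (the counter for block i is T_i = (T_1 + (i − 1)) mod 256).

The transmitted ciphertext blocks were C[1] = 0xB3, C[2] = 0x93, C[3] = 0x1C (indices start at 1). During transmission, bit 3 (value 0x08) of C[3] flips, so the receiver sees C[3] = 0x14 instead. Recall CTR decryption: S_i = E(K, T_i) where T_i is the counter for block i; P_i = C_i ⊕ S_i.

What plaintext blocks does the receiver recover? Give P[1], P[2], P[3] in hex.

P[1] = 0x83, P[2] = 0xA0, P[3] = 0x26

Only C[3] changed, to 0x14. In CTR, a change in C_i flips the same bit in P_i only; the keystream is unaffected. Decrypting the received ciphertext:
P[1]: T = 0x89, S = E(K, T) = 0x30; 0xB3 ⊕ 0x30 = 0x83.
P[2]: T = 0x8A, S = E(K, T) = 0x33; 0x93 ⊕ 0x33 = 0xA0.
P[3]: T = 0x8B, S = E(K, T) = 0x32; 0x14 ⊕ 0x32 = 0x26.
Blocks that differ from the original plaintext: P[3].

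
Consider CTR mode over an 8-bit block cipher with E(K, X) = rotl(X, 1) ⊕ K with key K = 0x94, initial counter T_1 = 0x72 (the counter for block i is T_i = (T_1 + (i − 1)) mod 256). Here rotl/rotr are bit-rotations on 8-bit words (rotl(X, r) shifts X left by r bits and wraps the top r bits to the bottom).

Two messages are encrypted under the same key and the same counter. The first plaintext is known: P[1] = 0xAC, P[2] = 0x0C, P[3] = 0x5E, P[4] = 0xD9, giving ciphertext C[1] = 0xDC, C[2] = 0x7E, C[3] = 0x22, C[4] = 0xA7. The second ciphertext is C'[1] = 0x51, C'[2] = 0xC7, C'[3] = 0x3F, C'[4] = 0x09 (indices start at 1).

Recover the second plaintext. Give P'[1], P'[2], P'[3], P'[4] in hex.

In CTR with a reused counter, both messages share the same keystream S_i, so C_i ⊕ C'_i = P_i ⊕ P'_i and thus P'_i = P_i ⊕ C_i ⊕ C'_i.
P'[1]: 0xAC ⊕ 0xDC ⊕ 0x51 = 0x21.
P'[2]: 0x0C ⊕ 0x7E ⊕ 0xC7 = 0xB5.
P'[3]: 0x5E ⊕ 0x22 ⊕ 0x3F = 0x43.
P'[4]: 0xD9 ⊕ 0xA7 ⊕ 0x09 = 0x77.

P'[1] = 0x21, P'[2] = 0xB5, P'[3] = 0x43, P'[4] = 0x77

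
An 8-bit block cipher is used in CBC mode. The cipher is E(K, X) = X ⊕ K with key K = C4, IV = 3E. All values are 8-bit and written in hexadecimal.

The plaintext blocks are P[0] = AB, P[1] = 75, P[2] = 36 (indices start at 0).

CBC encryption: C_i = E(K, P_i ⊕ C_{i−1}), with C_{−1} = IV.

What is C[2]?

C[0]: P[0] ⊕ 3E = 95; E(K, 95) = 51.
C[1]: P[1] ⊕ 51 = 24; E(K, 24) = E0.
C[2]: P[2] ⊕ E0 = D6; E(K, D6) = 12.

C[2] = 12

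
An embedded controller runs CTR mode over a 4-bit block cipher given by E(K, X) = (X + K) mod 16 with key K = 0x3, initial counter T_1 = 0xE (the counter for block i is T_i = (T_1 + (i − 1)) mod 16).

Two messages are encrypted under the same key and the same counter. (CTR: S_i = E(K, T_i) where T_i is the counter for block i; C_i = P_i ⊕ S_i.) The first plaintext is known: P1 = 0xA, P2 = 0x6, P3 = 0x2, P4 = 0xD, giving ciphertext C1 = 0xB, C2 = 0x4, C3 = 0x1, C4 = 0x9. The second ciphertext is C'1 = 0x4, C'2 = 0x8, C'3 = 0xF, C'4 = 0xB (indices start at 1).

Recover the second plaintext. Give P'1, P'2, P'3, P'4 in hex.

In CTR with a reused counter, both messages share the same keystream S_i, so C_i ⊕ C'_i = P_i ⊕ P'_i and thus P'_i = P_i ⊕ C_i ⊕ C'_i.
P'1: 0xA ⊕ 0xB ⊕ 0x4 = 0x5.
P'2: 0x6 ⊕ 0x4 ⊕ 0x8 = 0xA.
P'3: 0x2 ⊕ 0x1 ⊕ 0xF = 0xC.
P'4: 0xD ⊕ 0x9 ⊕ 0xB = 0xF.

P'1 = 0x5, P'2 = 0xA, P'3 = 0xC, P'4 = 0xF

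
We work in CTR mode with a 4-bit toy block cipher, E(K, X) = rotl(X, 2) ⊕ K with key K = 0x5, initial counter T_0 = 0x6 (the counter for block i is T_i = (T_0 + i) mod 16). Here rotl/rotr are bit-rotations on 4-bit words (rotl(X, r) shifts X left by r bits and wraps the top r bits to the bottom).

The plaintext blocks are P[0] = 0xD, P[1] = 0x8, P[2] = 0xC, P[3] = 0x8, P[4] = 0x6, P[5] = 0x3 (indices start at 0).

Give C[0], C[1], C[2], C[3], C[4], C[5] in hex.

C[0] = 0x1, C[1] = 0x0, C[2] = 0xB, C[3] = 0xB, C[4] = 0x9, C[5] = 0x8

CTR encryption: S_i = E(K, T_i) where T_i is the counter for block i; C_i = P_i ⊕ S_i.
C[0]: T = 0x6, S = E(K, T) = 0xC; 0xD ⊕ 0xC = 0x1.
C[1]: T = 0x7, S = E(K, T) = 0x8; 0x8 ⊕ 0x8 = 0x0.
C[2]: T = 0x8, S = E(K, T) = 0x7; 0xC ⊕ 0x7 = 0xB.
C[3]: T = 0x9, S = E(K, T) = 0x3; 0x8 ⊕ 0x3 = 0xB.
C[4]: T = 0xA, S = E(K, T) = 0xF; 0x6 ⊕ 0xF = 0x9.
C[5]: T = 0xB, S = E(K, T) = 0xB; 0x3 ⊕ 0xB = 0x8.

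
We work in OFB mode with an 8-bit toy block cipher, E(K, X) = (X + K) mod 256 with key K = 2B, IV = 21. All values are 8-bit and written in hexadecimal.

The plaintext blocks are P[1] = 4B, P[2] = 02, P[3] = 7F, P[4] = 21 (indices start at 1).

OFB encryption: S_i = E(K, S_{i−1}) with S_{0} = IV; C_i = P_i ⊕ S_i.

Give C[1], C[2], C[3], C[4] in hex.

C[1]: S = E(K, 21) = 4C; 4B ⊕ 4C = 07.
C[2]: S = E(K, 4C) = 77; 02 ⊕ 77 = 75.
C[3]: S = E(K, 77) = A2; 7F ⊕ A2 = DD.
C[4]: S = E(K, A2) = CD; 21 ⊕ CD = EC.

C[1] = 07, C[2] = 75, C[3] = DD, C[4] = EC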